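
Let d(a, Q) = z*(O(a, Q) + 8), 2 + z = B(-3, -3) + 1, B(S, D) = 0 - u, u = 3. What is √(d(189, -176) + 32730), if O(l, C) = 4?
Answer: √32682 ≈ 180.78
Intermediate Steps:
B(S, D) = -3 (B(S, D) = 0 - 1*3 = 0 - 3 = -3)
z = -4 (z = -2 + (-3 + 1) = -2 - 2 = -4)
d(a, Q) = -48 (d(a, Q) = -4*(4 + 8) = -4*12 = -48)
√(d(189, -176) + 32730) = √(-48 + 32730) = √32682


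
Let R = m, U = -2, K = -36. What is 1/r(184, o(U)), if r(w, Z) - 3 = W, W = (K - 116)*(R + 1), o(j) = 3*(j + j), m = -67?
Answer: 1/10035 ≈ 9.9651e-5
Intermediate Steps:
o(j) = 6*j (o(j) = 3*(2*j) = 6*j)
R = -67
W = 10032 (W = (-36 - 116)*(-67 + 1) = -152*(-66) = 10032)
r(w, Z) = 10035 (r(w, Z) = 3 + 10032 = 10035)
1/r(184, o(U)) = 1/10035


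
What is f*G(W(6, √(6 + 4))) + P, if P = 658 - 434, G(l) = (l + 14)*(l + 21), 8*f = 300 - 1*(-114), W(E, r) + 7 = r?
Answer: 5813 + 4347*√10/4 ≈ 9249.6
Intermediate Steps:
W(E, r) = -7 + r
f = 207/4 (f = (300 - 1*(-114))/8 = (300 + 114)/8 = (⅛)*414 = 207/4 ≈ 51.750)
G(l) = (14 + l)*(21 + l)
P = 224
f*G(W(6, √(6 + 4))) + P = 207*(294 + (-7 + √(6 + 4))² + 35*(-7 + √(6 + 4)))/4 + 224 = 207*(294 + (-7 + √10)² + 35*(-7 + √10))/4 + 224 = 207*(294 + (-7 + √10)² + (-245 + 35*√10))/4 + 224 = 207*(49 + (-7 + √10)² + 35*√10)/4 + 224 = (10143/4 + 207*(-7 + √10)²/4 + 7245*√10/4) + 224 = 11039/4 + 207*(-7 + √10)²/4 + 7245*√10/4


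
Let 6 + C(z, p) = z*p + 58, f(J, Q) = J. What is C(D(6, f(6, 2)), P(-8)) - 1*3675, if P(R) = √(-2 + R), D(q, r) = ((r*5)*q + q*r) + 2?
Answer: -3623 + 218*I*√10 ≈ -3623.0 + 689.38*I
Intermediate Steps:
D(q, r) = 2 + 6*q*r (D(q, r) = ((5*r)*q + q*r) + 2 = (5*q*r + q*r) + 2 = 6*q*r + 2 = 2 + 6*q*r)
C(z, p) = 52 + p*z (C(z, p) = -6 + (z*p + 58) = -6 + (p*z + 58) = -6 + (58 + p*z) = 52 + p*z)
C(D(6, f(6, 2)), P(-8)) - 1*3675 = (52 + √(-2 - 8)*(2 + 6*6*6)) - 1*3675 = (52 + √(-10)*(2 + 216)) - 3675 = (52 + (I*√10)*218) - 3675 = (52 + 218*I*√10) - 3675 = -3623 + 218*I*√10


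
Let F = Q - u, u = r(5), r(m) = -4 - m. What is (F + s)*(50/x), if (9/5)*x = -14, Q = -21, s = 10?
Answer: 90/7 ≈ 12.857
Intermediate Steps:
u = -9 (u = -4 - 1*5 = -4 - 5 = -9)
F = -12 (F = -21 - 1*(-9) = -21 + 9 = -12)
x = -70/9 (x = (5/9)*(-14) = -70/9 ≈ -7.7778)
(F + s)*(50/x) = (-12 + 10)*(50/(-70/9)) = -100*(-9)/70 = -2*(-45/7) = 90/7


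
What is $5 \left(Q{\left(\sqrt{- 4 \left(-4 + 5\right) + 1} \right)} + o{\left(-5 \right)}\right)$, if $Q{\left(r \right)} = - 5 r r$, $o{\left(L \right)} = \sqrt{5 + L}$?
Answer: $75$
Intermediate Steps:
$Q{\left(r \right)} = - 5 r^{2}$
$5 \left(Q{\left(\sqrt{- 4 \left(-4 + 5\right) + 1} \right)} + o{\left(-5 \right)}\right) = 5 \left(- 5 \left(\sqrt{- 4 \left(-4 + 5\right) + 1}\right)^{2} + \sqrt{5 - 5}\right) = 5 \left(- 5 \left(\sqrt{\left(-4\right) 1 + 1}\right)^{2} + \sqrt{0}\right) = 5 \left(- 5 \left(\sqrt{-4 + 1}\right)^{2} + 0\right) = 5 \left(- 5 \left(\sqrt{-3}\right)^{2} + 0\right) = 5 \left(- 5 \left(i \sqrt{3}\right)^{2} + 0\right) = 5 \left(\left(-5\right) \left(-3\right) + 0\right) = 5 \left(15 + 0\right) = 5 \cdot 15 = 75$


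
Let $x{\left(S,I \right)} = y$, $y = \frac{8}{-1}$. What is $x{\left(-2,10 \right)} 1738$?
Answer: $-13904$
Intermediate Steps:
$y = -8$ ($y = 8 \left(-1\right) = -8$)
$x{\left(S,I \right)} = -8$
$x{\left(-2,10 \right)} 1738 = \left(-8\right) 1738 = -13904$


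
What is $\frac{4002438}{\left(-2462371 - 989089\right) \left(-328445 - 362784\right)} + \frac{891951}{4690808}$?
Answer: $\frac{48363413611511301}{254342991848727880} \approx 0.19015$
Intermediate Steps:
$\frac{4002438}{\left(-2462371 - 989089\right) \left(-328445 - 362784\right)} + \frac{891951}{4690808} = \frac{4002438}{\left(-3451460\right) \left(-691229\right)} + 891951 \cdot \frac{1}{4690808} = \frac{4002438}{2385749244340} + \frac{891951}{4690808} = 4002438 \cdot \frac{1}{2385749244340} + \frac{891951}{4690808} = \frac{181929}{108443147470} + \frac{891951}{4690808} = \frac{48363413611511301}{254342991848727880}$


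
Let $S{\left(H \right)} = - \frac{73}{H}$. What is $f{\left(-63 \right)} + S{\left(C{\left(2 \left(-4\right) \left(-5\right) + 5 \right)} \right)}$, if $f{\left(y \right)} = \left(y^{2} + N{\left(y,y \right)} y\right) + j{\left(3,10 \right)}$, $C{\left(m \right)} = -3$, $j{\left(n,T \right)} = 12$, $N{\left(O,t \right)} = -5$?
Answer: $\frac{12961}{3} \approx 4320.3$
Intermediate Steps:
$f{\left(y \right)} = 12 + y^{2} - 5 y$ ($f{\left(y \right)} = \left(y^{2} - 5 y\right) + 12 = 12 + y^{2} - 5 y$)
$f{\left(-63 \right)} + S{\left(C{\left(2 \left(-4\right) \left(-5\right) + 5 \right)} \right)} = \left(12 + \left(-63\right)^{2} - -315\right) - \frac{73}{-3} = \left(12 + 3969 + 315\right) - - \frac{73}{3} = 4296 + \frac{73}{3} = \frac{12961}{3}$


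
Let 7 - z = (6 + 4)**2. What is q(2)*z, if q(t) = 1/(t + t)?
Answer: -93/4 ≈ -23.250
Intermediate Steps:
q(t) = 1/(2*t)
z = -93 (z = 7 - (6 + 4)**2 = 7 - 1*10**2 = 7 - 1*100 = 7 - 100 = -93)
q(2)*z = ((1/2)/2)*(-93) = ((1/2)*(1/2))*(-93) = (1/4)*(-93) = -93/4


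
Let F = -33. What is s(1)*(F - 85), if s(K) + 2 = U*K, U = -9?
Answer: 1298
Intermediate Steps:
s(K) = -2 - 9*K
s(1)*(F - 85) = (-2 - 9*1)*(-33 - 85) = (-2 - 9)*(-118) = -11*(-118) = 1298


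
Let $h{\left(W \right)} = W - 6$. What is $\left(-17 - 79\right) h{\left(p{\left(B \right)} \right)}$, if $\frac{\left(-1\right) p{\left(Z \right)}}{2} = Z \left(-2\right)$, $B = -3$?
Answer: $1728$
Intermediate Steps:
$p{\left(Z \right)} = 4 Z$ ($p{\left(Z \right)} = - 2 Z \left(-2\right) = - 2 \left(- 2 Z\right) = 4 Z$)
$h{\left(W \right)} = -6 + W$ ($h{\left(W \right)} = W - 6 = -6 + W$)
$\left(-17 - 79\right) h{\left(p{\left(B \right)} \right)} = \left(-17 - 79\right) \left(-6 + 4 \left(-3\right)\right) = - 96 \left(-6 - 12\right) = \left(-96\right) \left(-18\right) = 1728$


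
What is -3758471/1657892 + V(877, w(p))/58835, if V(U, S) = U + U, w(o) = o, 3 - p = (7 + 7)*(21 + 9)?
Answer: -218221698717/97542075820 ≈ -2.2372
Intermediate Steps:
p = -417 (p = 3 - (7 + 7)*(21 + 9) = 3 - 14*30 = 3 - 1*420 = 3 - 420 = -417)
V(U, S) = 2*U
-3758471/1657892 + V(877, w(p))/58835 = -3758471/1657892 + (2*877)/58835 = -3758471*1/1657892 + 1754*(1/58835) = -3758471/1657892 + 1754/58835 = -218221698717/97542075820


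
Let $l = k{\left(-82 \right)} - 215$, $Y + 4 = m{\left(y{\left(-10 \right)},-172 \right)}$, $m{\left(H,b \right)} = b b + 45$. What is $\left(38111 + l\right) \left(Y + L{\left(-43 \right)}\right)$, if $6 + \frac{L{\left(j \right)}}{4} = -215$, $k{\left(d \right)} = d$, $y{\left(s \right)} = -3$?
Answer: $1086812174$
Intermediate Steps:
$m{\left(H,b \right)} = 45 + b^{2}$ ($m{\left(H,b \right)} = b^{2} + 45 = 45 + b^{2}$)
$Y = 29625$ ($Y = -4 + \left(45 + \left(-172\right)^{2}\right) = -4 + \left(45 + 29584\right) = -4 + 29629 = 29625$)
$L{\left(j \right)} = -884$ ($L{\left(j \right)} = -24 + 4 \left(-215\right) = -24 - 860 = -884$)
$l = -297$ ($l = -82 - 215 = -297$)
$\left(38111 + l\right) \left(Y + L{\left(-43 \right)}\right) = \left(38111 - 297\right) \left(29625 - 884\right) = 37814 \cdot 28741 = 1086812174$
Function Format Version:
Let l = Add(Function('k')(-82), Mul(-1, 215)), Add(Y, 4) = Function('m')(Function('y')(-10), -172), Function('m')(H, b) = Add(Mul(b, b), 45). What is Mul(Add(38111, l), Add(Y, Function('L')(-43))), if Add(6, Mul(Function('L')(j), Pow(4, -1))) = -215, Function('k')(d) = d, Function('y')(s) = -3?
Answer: 1086812174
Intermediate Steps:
Function('m')(H, b) = Add(45, Pow(b, 2)) (Function('m')(H, b) = Add(Pow(b, 2), 45) = Add(45, Pow(b, 2)))
Y = 29625 (Y = Add(-4, Add(45, Pow(-172, 2))) = Add(-4, Add(45, 29584)) = Add(-4, 29629) = 29625)
Function('L')(j) = -884 (Function('L')(j) = Add(-24, Mul(4, -215)) = Add(-24, -860) = -884)
l = -297 (l = Add(-82, Mul(-1, 215)) = Add(-82, -215) = -297)
Mul(Add(38111, l), Add(Y, Function('L')(-43))) = Mul(Add(38111, -297), Add(29625, -884)) = Mul(37814, 28741) = 1086812174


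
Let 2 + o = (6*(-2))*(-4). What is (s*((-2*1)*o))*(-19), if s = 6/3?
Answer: 3496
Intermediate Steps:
o = 46 (o = -2 + (6*(-2))*(-4) = -2 - 12*(-4) = -2 + 48 = 46)
s = 2 (s = 6*(⅓) = 2)
(s*((-2*1)*o))*(-19) = (2*(-2*1*46))*(-19) = (2*(-2*46))*(-19) = (2*(-92))*(-19) = -184*(-19) = 3496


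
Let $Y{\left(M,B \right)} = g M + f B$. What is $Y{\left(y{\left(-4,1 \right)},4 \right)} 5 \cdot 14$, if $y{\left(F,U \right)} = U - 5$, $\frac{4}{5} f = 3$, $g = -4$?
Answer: $2170$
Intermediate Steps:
$f = \frac{15}{4}$ ($f = \frac{5}{4} \cdot 3 = \frac{15}{4} \approx 3.75$)
$y{\left(F,U \right)} = -5 + U$ ($y{\left(F,U \right)} = U - 5 = -5 + U$)
$Y{\left(M,B \right)} = - 4 M + \frac{15 B}{4}$
$Y{\left(y{\left(-4,1 \right)},4 \right)} 5 \cdot 14 = \left(- 4 \left(-5 + 1\right) + \frac{15}{4} \cdot 4\right) 5 \cdot 14 = \left(\left(-4\right) \left(-4\right) + 15\right) 5 \cdot 14 = \left(16 + 15\right) 5 \cdot 14 = 31 \cdot 5 \cdot 14 = 155 \cdot 14 = 2170$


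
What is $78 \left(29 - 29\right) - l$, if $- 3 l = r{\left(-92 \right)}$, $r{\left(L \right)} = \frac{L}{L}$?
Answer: $\frac{1}{3} \approx 0.33333$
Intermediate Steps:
$r{\left(L \right)} = 1$
$l = - \frac{1}{3}$ ($l = \left(- \frac{1}{3}\right) 1 = - \frac{1}{3} \approx -0.33333$)
$78 \left(29 - 29\right) - l = 78 \left(29 - 29\right) - - \frac{1}{3} = 78 \cdot 0 + \frac{1}{3} = 0 + \frac{1}{3} = \frac{1}{3}$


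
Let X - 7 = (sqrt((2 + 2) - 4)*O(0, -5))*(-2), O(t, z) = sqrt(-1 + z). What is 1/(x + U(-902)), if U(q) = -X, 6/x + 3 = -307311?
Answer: -51219/358534 ≈ -0.14286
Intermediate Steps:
x = -1/51219 (x = 6/(-3 - 307311) = 6/(-307314) = 6*(-1/307314) = -1/51219 ≈ -1.9524e-5)
X = 7 (X = 7 + (sqrt((2 + 2) - 4)*sqrt(-1 - 5))*(-2) = 7 + (sqrt(4 - 4)*sqrt(-6))*(-2) = 7 + (sqrt(0)*(I*sqrt(6)))*(-2) = 7 + (0*(I*sqrt(6)))*(-2) = 7 + 0*(-2) = 7 + 0 = 7)
U(q) = -7 (U(q) = -1*7 = -7)
1/(x + U(-902)) = 1/(-1/51219 - 7) = 1/(-358534/51219) = -51219/358534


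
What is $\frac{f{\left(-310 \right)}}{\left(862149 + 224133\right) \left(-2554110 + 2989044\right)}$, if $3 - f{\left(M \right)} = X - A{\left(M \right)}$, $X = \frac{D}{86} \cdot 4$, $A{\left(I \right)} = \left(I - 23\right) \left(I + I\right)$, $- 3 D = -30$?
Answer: $\frac{8877889}{20315821941684} \approx 4.3699 \cdot 10^{-7}$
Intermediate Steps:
$D = 10$ ($D = \left(- \frac{1}{3}\right) \left(-30\right) = 10$)
$A{\left(I \right)} = 2 I \left(-23 + I\right)$ ($A{\left(I \right)} = \left(-23 + I\right) 2 I = 2 I \left(-23 + I\right)$)
$X = \frac{20}{43}$ ($X = \frac{10}{86} \cdot 4 = 10 \cdot \frac{1}{86} \cdot 4 = \frac{5}{43} \cdot 4 = \frac{20}{43} \approx 0.46512$)
$f{\left(M \right)} = \frac{109}{43} + 2 M \left(-23 + M\right)$ ($f{\left(M \right)} = 3 - \left(\frac{20}{43} - 2 M \left(-23 + M\right)\right) = 3 + \left(- \frac{20}{43} + 2 M \left(-23 + M\right)\right) = \frac{109}{43} + 2 M \left(-23 + M\right)$)
$\frac{f{\left(-310 \right)}}{\left(862149 + 224133\right) \left(-2554110 + 2989044\right)} = \frac{\frac{109}{43} + 2 \left(-310\right) \left(-23 - 310\right)}{\left(862149 + 224133\right) \left(-2554110 + 2989044\right)} = \frac{\frac{109}{43} + 2 \left(-310\right) \left(-333\right)}{1086282 \cdot 434934} = \frac{\frac{109}{43} + 206460}{472460975388} = \frac{8877889}{43} \cdot \frac{1}{472460975388} = \frac{8877889}{20315821941684}$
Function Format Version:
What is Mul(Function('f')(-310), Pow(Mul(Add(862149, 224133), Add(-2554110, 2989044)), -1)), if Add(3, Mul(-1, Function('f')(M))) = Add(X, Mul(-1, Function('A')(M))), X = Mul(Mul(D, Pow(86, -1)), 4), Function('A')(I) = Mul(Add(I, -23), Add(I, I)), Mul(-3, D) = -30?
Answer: Rational(8877889, 20315821941684) ≈ 4.3699e-7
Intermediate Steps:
D = 10 (D = Mul(Rational(-1, 3), -30) = 10)
Function('A')(I) = Mul(2, I, Add(-23, I)) (Function('A')(I) = Mul(Add(-23, I), Mul(2, I)) = Mul(2, I, Add(-23, I)))
X = Rational(20, 43) (X = Mul(Mul(10, Pow(86, -1)), 4) = Mul(Mul(10, Rational(1, 86)), 4) = Mul(Rational(5, 43), 4) = Rational(20, 43) ≈ 0.46512)
Function('f')(M) = Add(Rational(109, 43), Mul(2, M, Add(-23, M))) (Function('f')(M) = Add(3, Mul(-1, Add(Rational(20, 43), Mul(-1, Mul(2, M, Add(-23, M)))))) = Add(3, Mul(-1, Add(Rational(20, 43), Mul(-2, M, Add(-23, M))))) = Add(3, Add(Rational(-20, 43), Mul(2, M, Add(-23, M)))) = Add(Rational(109, 43), Mul(2, M, Add(-23, M))))
Mul(Function('f')(-310), Pow(Mul(Add(862149, 224133), Add(-2554110, 2989044)), -1)) = Mul(Add(Rational(109, 43), Mul(2, -310, Add(-23, -310))), Pow(Mul(Add(862149, 224133), Add(-2554110, 2989044)), -1)) = Mul(Add(Rational(109, 43), Mul(2, -310, -333)), Pow(Mul(1086282, 434934), -1)) = Mul(Add(Rational(109, 43), 206460), Pow(472460975388, -1)) = Mul(Rational(8877889, 43), Rational(1, 472460975388)) = Rational(8877889, 20315821941684)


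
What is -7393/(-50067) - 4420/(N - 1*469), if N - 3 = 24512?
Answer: -21762031/601955541 ≈ -0.036152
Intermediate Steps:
N = 24515 (N = 3 + 24512 = 24515)
-7393/(-50067) - 4420/(N - 1*469) = -7393/(-50067) - 4420/(24515 - 1*469) = -7393*(-1/50067) - 4420/(24515 - 469) = 7393/50067 - 4420/24046 = 7393/50067 - 4420*1/24046 = 7393/50067 - 2210/12023 = -21762031/601955541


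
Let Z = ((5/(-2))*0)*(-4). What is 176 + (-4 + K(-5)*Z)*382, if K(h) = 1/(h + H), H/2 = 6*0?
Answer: -1352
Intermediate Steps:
Z = 0 (Z = ((5*(-½))*0)*(-4) = -5/2*0*(-4) = 0*(-4) = 0)
H = 0 (H = 2*(6*0) = 2*0 = 0)
K(h) = 1/h (K(h) = 1/(h + 0) = 1/h)
176 + (-4 + K(-5)*Z)*382 = 176 + (-4 + 0/(-5))*382 = 176 + (-4 - ⅕*0)*382 = 176 + (-4 + 0)*382 = 176 - 4*382 = 176 - 1528 = -1352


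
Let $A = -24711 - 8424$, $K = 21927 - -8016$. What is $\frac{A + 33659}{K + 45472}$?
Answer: $\frac{524}{75415} \approx 0.0069482$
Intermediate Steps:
$K = 29943$ ($K = 21927 + 8016 = 29943$)
$A = -33135$
$\frac{A + 33659}{K + 45472} = \frac{-33135 + 33659}{29943 + 45472} = \frac{524}{75415}$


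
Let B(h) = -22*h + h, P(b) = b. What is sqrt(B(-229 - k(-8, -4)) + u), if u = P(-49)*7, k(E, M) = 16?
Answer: 49*sqrt(2) ≈ 69.297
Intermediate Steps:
u = -343 (u = -49*7 = -343)
B(h) = -21*h
sqrt(B(-229 - k(-8, -4)) + u) = sqrt(-21*(-229 - 1*16) - 343) = sqrt(-21*(-229 - 16) - 343) = sqrt(-21*(-245) - 343) = sqrt(5145 - 343) = sqrt(4802) = 49*sqrt(2)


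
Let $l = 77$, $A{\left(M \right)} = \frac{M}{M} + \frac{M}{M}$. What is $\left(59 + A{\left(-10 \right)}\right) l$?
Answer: $4697$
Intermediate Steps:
$A{\left(M \right)} = 2$ ($A{\left(M \right)} = 1 + 1 = 2$)
$\left(59 + A{\left(-10 \right)}\right) l = \left(59 + 2\right) 77 = 61 \cdot 77 = 4697$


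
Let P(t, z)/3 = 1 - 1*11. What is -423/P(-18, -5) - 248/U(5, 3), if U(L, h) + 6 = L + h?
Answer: -1099/10 ≈ -109.90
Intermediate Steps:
U(L, h) = -6 + L + h (U(L, h) = -6 + (L + h) = -6 + L + h)
P(t, z) = -30 (P(t, z) = 3*(1 - 1*11) = 3*(1 - 11) = 3*(-10) = -30)
-423/P(-18, -5) - 248/U(5, 3) = -423/(-30) - 248/(-6 + 5 + 3) = -423*(-1/30) - 248/2 = 141/10 - 248*½ = 141/10 - 124 = -1099/10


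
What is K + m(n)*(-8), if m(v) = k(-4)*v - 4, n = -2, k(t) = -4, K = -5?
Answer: -37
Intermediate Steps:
m(v) = -4 - 4*v (m(v) = -4*v - 4 = -4 - 4*v)
K + m(n)*(-8) = -5 + (-4 - 4*(-2))*(-8) = -5 + (-4 + 8)*(-8) = -5 + 4*(-8) = -5 - 32 = -37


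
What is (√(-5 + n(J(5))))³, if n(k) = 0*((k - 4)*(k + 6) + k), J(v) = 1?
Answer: -5*I*√5 ≈ -11.18*I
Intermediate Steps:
n(k) = 0 (n(k) = 0*((-4 + k)*(6 + k) + k) = 0*(k + (-4 + k)*(6 + k)) = 0)
(√(-5 + n(J(5))))³ = (√(-5 + 0))³ = (√(-5))³ = (I*√5)³ = -5*I*√5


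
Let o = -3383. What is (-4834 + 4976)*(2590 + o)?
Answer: -112606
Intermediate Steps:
(-4834 + 4976)*(2590 + o) = (-4834 + 4976)*(2590 - 3383) = 142*(-793) = -112606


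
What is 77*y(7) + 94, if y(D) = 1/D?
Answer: 105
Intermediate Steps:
77*y(7) + 94 = 77/7 + 94 = 77*(1/7) + 94 = 11 + 94 = 105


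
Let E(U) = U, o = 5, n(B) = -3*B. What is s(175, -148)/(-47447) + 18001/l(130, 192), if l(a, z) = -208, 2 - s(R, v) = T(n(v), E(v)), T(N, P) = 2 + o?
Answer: -854092407/9868976 ≈ -86.543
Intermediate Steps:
T(N, P) = 7 (T(N, P) = 2 + 5 = 7)
s(R, v) = -5 (s(R, v) = 2 - 1*7 = 2 - 7 = -5)
s(175, -148)/(-47447) + 18001/l(130, 192) = -5/(-47447) + 18001/(-208) = -5*(-1/47447) + 18001*(-1/208) = 5/47447 - 18001/208 = -854092407/9868976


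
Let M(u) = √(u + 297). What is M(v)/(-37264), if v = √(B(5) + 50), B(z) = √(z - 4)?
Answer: -√(297 + √51)/37264 ≈ -0.00046800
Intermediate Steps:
B(z) = √(-4 + z)
v = √51 (v = √(√(-4 + 5) + 50) = √(√1 + 50) = √(1 + 50) = √51 ≈ 7.1414)
M(u) = √(297 + u)
M(v)/(-37264) = √(297 + √51)/(-37264) = √(297 + √51)*(-1/37264) = -√(297 + √51)/37264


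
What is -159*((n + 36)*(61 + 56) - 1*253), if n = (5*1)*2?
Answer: -815511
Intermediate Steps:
n = 10 (n = 5*2 = 10)
-159*((n + 36)*(61 + 56) - 1*253) = -159*((10 + 36)*(61 + 56) - 1*253) = -159*(46*117 - 253) = -159*(5382 - 253) = -159*5129 = -815511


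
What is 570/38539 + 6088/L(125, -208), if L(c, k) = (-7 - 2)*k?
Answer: 29461559/9018126 ≈ 3.2669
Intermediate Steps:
L(c, k) = -9*k
570/38539 + 6088/L(125, -208) = 570/38539 + 6088/((-9*(-208))) = 570*(1/38539) + 6088/1872 = 570/38539 + 6088*(1/1872) = 570/38539 + 761/234 = 29461559/9018126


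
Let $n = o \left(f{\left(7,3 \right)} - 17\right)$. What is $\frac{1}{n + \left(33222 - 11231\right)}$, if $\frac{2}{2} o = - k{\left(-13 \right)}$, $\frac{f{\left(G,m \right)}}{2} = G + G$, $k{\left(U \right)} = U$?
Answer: $\frac{1}{22134} \approx 4.5179 \cdot 10^{-5}$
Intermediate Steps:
$f{\left(G,m \right)} = 4 G$ ($f{\left(G,m \right)} = 2 \left(G + G\right) = 2 \cdot 2 G = 4 G$)
$o = 13$ ($o = \left(-1\right) \left(-13\right) = 13$)
$n = 143$ ($n = 13 \left(4 \cdot 7 - 17\right) = 13 \left(28 - 17\right) = 13 \cdot 11 = 143$)
$\frac{1}{n + \left(33222 - 11231\right)} = \frac{1}{143 + \left(33222 - 11231\right)} = \frac{1}{143 + 21991} = \frac{1}{22134}$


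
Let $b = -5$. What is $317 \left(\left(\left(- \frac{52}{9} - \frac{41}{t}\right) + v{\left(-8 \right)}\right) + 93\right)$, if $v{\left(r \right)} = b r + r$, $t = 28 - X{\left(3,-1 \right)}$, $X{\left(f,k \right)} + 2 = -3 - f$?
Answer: $\frac{449189}{12} \approx 37432.0$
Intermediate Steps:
$X{\left(f,k \right)} = -5 - f$ ($X{\left(f,k \right)} = -2 - \left(3 + f\right) = -5 - f$)
$t = 36$ ($t = 28 - \left(-5 - 3\right) = 28 - -8 = 28 + 8 = 36$)
$v{\left(r \right)} = - 4 r$ ($v{\left(r \right)} = - 5 r + r = - 4 r$)
$317 \left(\left(\left(- \frac{52}{9} - \frac{41}{t}\right) + v{\left(-8 \right)}\right) + 93\right) = 317 \left(\left(\left(- \frac{52}{9} - \frac{41}{36}\right) - -32\right) + 93\right) = 317 \left(\left(\left(\left(-52\right) \frac{1}{9} - \frac{41}{36}\right) + 32\right) + 93\right) = 317 \left(\left(\left(- \frac{52}{9} - \frac{41}{36}\right) + 32\right) + 93\right) = 317 \left(\left(- \frac{83}{12} + 32\right) + 93\right) = 317 \left(\frac{301}{12} + 93\right) = 317 \cdot \frac{1417}{12} = \frac{449189}{12}$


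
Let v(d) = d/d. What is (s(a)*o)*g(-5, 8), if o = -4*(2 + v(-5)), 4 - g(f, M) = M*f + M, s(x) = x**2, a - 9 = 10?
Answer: -155952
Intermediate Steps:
a = 19 (a = 9 + 10 = 19)
v(d) = 1
g(f, M) = 4 - M - M*f (g(f, M) = 4 - (M*f + M) = 4 - (M + M*f) = 4 + (-M - M*f) = 4 - M - M*f)
o = -12 (o = -4*(2 + 1) = -4*3 = -12)
(s(a)*o)*g(-5, 8) = (19**2*(-12))*(4 - 1*8 - 1*8*(-5)) = (361*(-12))*(4 - 8 + 40) = -4332*36 = -155952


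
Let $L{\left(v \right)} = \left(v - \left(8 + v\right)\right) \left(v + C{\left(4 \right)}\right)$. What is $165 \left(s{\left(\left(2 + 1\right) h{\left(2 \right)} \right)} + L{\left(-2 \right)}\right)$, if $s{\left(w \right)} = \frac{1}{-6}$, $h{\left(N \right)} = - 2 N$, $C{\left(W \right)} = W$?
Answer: $- \frac{5335}{2} \approx -2667.5$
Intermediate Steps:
$s{\left(w \right)} = - \frac{1}{6}$
$L{\left(v \right)} = -32 - 8 v$ ($L{\left(v \right)} = \left(v - \left(8 + v\right)\right) \left(v + 4\right) = - 8 \left(4 + v\right) = -32 - 8 v$)
$165 \left(s{\left(\left(2 + 1\right) h{\left(2 \right)} \right)} + L{\left(-2 \right)}\right) = 165 \left(- \frac{1}{6} - 16\right) = 165 \left(- \frac{97}{6}\right) = - \frac{5335}{2}$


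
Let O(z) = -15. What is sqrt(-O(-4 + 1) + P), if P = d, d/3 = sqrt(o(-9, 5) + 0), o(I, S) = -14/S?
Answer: sqrt(375 + 15*I*sqrt(70))/5 ≈ 3.9254 + 0.63942*I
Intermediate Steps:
d = 3*I*sqrt(70)/5 (d = 3*sqrt(-14/5 + 0) = 3*sqrt(-14/5) = 3*(I*sqrt(70)/5) = 3*I*sqrt(70)/5 ≈ 5.02*I)
P = 3*I*sqrt(70)/5 ≈ 5.02*I
sqrt(-O(-4 + 1) + P) = sqrt(-1*(-15) + 3*I*sqrt(70)/5) = sqrt(15 + 3*I*sqrt(70)/5)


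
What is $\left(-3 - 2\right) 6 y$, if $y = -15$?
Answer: $450$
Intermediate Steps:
$\left(-3 - 2\right) 6 y = \left(-3 - 2\right) 6 \left(-15\right) = \left(-5\right) 6 \left(-15\right) = \left(-30\right) \left(-15\right) = 450$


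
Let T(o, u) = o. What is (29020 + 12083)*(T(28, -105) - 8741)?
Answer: -358130439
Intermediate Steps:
(29020 + 12083)*(T(28, -105) - 8741) = (29020 + 12083)*(28 - 8741) = 41103*(-8713) = -358130439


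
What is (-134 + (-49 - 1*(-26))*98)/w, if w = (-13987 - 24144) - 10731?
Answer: 1194/24431 ≈ 0.048872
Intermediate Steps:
w = -48862 (w = -38131 - 10731 = -48862)
(-134 + (-49 - 1*(-26))*98)/w = (-134 + (-49 - 1*(-26))*98)/(-48862) = (-134 + (-49 + 26)*98)*(-1/48862) = (-134 - 23*98)*(-1/48862) = (-134 - 2254)*(-1/48862) = -2388*(-1/48862) = 1194/24431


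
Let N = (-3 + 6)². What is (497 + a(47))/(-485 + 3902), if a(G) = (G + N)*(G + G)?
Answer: 5761/3417 ≈ 1.6860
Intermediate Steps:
N = 9 (N = 3² = 9)
a(G) = 2*G*(9 + G) (a(G) = (G + 9)*(G + G) = (9 + G)*(2*G) = 2*G*(9 + G))
(497 + a(47))/(-485 + 3902) = (497 + 2*47*(9 + 47))/(-485 + 3902) = (497 + 2*47*56)/3417 = (497 + 5264)*(1/3417) = 5761*(1/3417) = 5761/3417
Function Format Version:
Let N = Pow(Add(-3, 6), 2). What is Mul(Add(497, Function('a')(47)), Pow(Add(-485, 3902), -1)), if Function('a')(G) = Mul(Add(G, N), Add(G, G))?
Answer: Rational(5761, 3417) ≈ 1.6860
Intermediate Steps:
N = 9 (N = Pow(3, 2) = 9)
Function('a')(G) = Mul(2, G, Add(9, G)) (Function('a')(G) = Mul(Add(G, 9), Add(G, G)) = Mul(Add(9, G), Mul(2, G)) = Mul(2, G, Add(9, G)))
Mul(Add(497, Function('a')(47)), Pow(Add(-485, 3902), -1)) = Mul(Add(497, Mul(2, 47, Add(9, 47))), Pow(Add(-485, 3902), -1)) = Mul(Add(497, Mul(2, 47, 56)), Pow(3417, -1)) = Mul(Add(497, 5264), Rational(1, 3417)) = Mul(5761, Rational(1, 3417)) = Rational(5761, 3417)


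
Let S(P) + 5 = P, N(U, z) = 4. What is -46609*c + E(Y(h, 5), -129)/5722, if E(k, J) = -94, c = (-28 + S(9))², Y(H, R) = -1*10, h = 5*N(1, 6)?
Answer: -76808649071/2861 ≈ -2.6847e+7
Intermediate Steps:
h = 20 (h = 5*4 = 20)
Y(H, R) = -10
S(P) = -5 + P
c = 576 (c = (-28 + (-5 + 9))² = (-28 + 4)² = (-24)² = 576)
-46609*c + E(Y(h, 5), -129)/5722 = -46609/(1/576) - 94/5722 = -46609/1/576 - 94*1/5722 = -46609*576 - 47/2861 = -26846784 - 47/2861 = -76808649071/2861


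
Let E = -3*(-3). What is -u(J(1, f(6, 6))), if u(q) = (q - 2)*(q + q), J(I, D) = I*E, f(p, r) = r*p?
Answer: -126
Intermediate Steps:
E = 9
f(p, r) = p*r
J(I, D) = 9*I (J(I, D) = I*9 = 9*I)
u(q) = 2*q*(-2 + q) (u(q) = (-2 + q)*(2*q) = 2*q*(-2 + q))
-u(J(1, f(6, 6))) = -2*9*1*(-2 + 9*1) = -2*9*(-2 + 9) = -2*9*7 = -1*126 = -126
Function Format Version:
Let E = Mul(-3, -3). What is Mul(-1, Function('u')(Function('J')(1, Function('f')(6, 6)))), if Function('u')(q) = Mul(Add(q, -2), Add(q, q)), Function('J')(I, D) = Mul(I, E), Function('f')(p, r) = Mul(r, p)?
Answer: -126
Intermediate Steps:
E = 9
Function('f')(p, r) = Mul(p, r)
Function('J')(I, D) = Mul(9, I) (Function('J')(I, D) = Mul(I, 9) = Mul(9, I))
Function('u')(q) = Mul(2, q, Add(-2, q)) (Function('u')(q) = Mul(Add(-2, q), Mul(2, q)) = Mul(2, q, Add(-2, q)))
Mul(-1, Function('u')(Function('J')(1, Function('f')(6, 6)))) = Mul(-1, Mul(2, Mul(9, 1), Add(-2, Mul(9, 1)))) = Mul(-1, Mul(2, 9, Add(-2, 9))) = Mul(-1, Mul(2, 9, 7)) = Mul(-1, 126) = -126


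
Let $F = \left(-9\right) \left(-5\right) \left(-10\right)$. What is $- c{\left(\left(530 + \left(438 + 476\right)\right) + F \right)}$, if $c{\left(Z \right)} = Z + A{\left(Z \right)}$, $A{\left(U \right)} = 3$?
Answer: $-997$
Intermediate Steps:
$F = -450$ ($F = 45 \left(-10\right) = -450$)
$c{\left(Z \right)} = 3 + Z$ ($c{\left(Z \right)} = Z + 3 = 3 + Z$)
$- c{\left(\left(530 + \left(438 + 476\right)\right) + F \right)} = - (3 + \left(\left(530 + \left(438 + 476\right)\right) - 450\right)) = - (3 + \left(\left(530 + 914\right) - 450\right)) = - (3 + \left(1444 - 450\right)) = - (3 + 994) = \left(-1\right) 997 = -997$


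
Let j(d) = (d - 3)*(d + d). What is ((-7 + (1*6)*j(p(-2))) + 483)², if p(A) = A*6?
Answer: 6948496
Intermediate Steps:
p(A) = 6*A
j(d) = 2*d*(-3 + d) (j(d) = (-3 + d)*(2*d) = 2*d*(-3 + d))
((-7 + (1*6)*j(p(-2))) + 483)² = ((-7 + (1*6)*(2*(6*(-2))*(-3 + 6*(-2)))) + 483)² = ((-7 + 6*(2*(-12)*(-3 - 12))) + 483)² = ((-7 + 6*(2*(-12)*(-15))) + 483)² = ((-7 + 6*360) + 483)² = ((-7 + 2160) + 483)² = (2153 + 483)² = 2636² = 6948496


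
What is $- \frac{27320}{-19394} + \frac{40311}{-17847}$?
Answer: $- \frac{5448361}{6409717} \approx -0.85002$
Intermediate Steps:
$- \frac{27320}{-19394} + \frac{40311}{-17847} = \left(-27320\right) \left(- \frac{1}{19394}\right) + 40311 \left(- \frac{1}{17847}\right) = \frac{13660}{9697} - \frac{1493}{661} = - \frac{5448361}{6409717}$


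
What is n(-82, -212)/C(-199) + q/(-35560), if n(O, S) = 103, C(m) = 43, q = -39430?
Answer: 535817/152908 ≈ 3.5042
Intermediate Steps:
n(-82, -212)/C(-199) + q/(-35560) = 103/43 - 39430/(-35560) = 103*(1/43) - 39430*(-1/35560) = 103/43 + 3943/3556 = 535817/152908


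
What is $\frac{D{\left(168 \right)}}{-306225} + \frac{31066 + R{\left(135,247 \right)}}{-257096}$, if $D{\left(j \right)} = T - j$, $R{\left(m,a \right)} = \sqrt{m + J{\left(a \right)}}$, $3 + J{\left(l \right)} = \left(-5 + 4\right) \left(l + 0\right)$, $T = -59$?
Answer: $- \frac{675344647}{5623515900} - \frac{i \sqrt{115}}{257096} \approx -0.12009 - 4.1711 \cdot 10^{-5} i$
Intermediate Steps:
$J{\left(l \right)} = -3 - l$ ($J{\left(l \right)} = -3 + \left(-5 + 4\right) \left(l + 0\right) = -3 - l$)
$R{\left(m,a \right)} = \sqrt{-3 + m - a}$ ($R{\left(m,a \right)} = \sqrt{m - \left(3 + a\right)} = \sqrt{-3 + m - a}$)
$D{\left(j \right)} = -59 - j$
$\frac{D{\left(168 \right)}}{-306225} + \frac{31066 + R{\left(135,247 \right)}}{-257096} = \frac{-59 - 168}{-306225} + \frac{31066 + \sqrt{-3 + 135 - 247}}{-257096} = \left(-59 - 168\right) \left(- \frac{1}{306225}\right) + \left(31066 + \sqrt{-3 + 135 - 247}\right) \left(- \frac{1}{257096}\right) = \left(-227\right) \left(- \frac{1}{306225}\right) + \left(31066 + \sqrt{-115}\right) \left(- \frac{1}{257096}\right) = \frac{227}{306225} + \left(31066 + i \sqrt{115}\right) \left(- \frac{1}{257096}\right) = \frac{227}{306225} - \left(\frac{2219}{18364} + \frac{i \sqrt{115}}{257096}\right) = - \frac{675344647}{5623515900} - \frac{i \sqrt{115}}{257096}$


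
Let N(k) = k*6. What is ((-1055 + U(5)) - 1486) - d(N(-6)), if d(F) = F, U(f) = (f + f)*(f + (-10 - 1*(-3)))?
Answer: -2525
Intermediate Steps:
N(k) = 6*k
U(f) = 2*f*(-7 + f) (U(f) = (2*f)*(f + (-10 + 3)) = (2*f)*(f - 7) = (2*f)*(-7 + f) = 2*f*(-7 + f))
((-1055 + U(5)) - 1486) - d(N(-6)) = ((-1055 + 2*5*(-7 + 5)) - 1486) - 6*(-6) = ((-1055 + 2*5*(-2)) - 1486) - 1*(-36) = ((-1055 - 20) - 1486) + 36 = (-1075 - 1486) + 36 = -2561 + 36 = -2525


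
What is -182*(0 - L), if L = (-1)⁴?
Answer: 182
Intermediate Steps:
L = 1
-182*(0 - L) = -182*(0 - 1*1) = -182*(0 - 1) = -182*(-1) = 182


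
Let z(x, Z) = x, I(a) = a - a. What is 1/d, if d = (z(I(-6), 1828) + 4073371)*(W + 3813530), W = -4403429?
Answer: -1/2402877479529 ≈ -4.1617e-13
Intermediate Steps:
I(a) = 0
d = -2402877479529 (d = (0 + 4073371)*(-4403429 + 3813530) = 4073371*(-589899) = -2402877479529)
1/d = 1/(-2402877479529) = -1/2402877479529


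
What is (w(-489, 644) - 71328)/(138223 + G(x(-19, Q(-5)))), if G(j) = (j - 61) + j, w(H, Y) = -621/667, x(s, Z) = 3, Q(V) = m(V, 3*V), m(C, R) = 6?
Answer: -689513/1335624 ≈ -0.51625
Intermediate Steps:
Q(V) = 6
w(H, Y) = -27/29 (w(H, Y) = -621*1/667 = -27/29)
G(j) = -61 + 2*j (G(j) = (-61 + j) + j = -61 + 2*j)
(w(-489, 644) - 71328)/(138223 + G(x(-19, Q(-5)))) = (-27/29 - 71328)/(138223 + (-61 + 2*3)) = -2068539/(29*(138223 + (-61 + 6))) = -2068539/(29*(138223 - 55)) = -2068539/29/138168 = -2068539/29*1/138168 = -689513/1335624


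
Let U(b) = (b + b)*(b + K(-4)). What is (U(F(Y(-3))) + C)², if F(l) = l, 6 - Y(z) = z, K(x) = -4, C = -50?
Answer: 1600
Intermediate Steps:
Y(z) = 6 - z
U(b) = 2*b*(-4 + b) (U(b) = (b + b)*(b - 4) = (2*b)*(-4 + b) = 2*b*(-4 + b))
(U(F(Y(-3))) + C)² = (2*(6 - 1*(-3))*(-4 + (6 - 1*(-3))) - 50)² = (2*(6 + 3)*(-4 + (6 + 3)) - 50)² = (2*9*(-4 + 9) - 50)² = (2*9*5 - 50)² = (90 - 50)² = 40² = 1600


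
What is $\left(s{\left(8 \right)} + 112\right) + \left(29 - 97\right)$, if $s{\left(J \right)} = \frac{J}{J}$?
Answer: $45$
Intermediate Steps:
$s{\left(J \right)} = 1$
$\left(s{\left(8 \right)} + 112\right) + \left(29 - 97\right) = \left(1 + 112\right) + \left(29 - 97\right) = 113 + \left(29 - 97\right) = 113 - 68 = 45$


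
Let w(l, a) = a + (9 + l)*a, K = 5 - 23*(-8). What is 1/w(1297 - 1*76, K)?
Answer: 1/232659 ≈ 4.2981e-6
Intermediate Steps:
K = 189 (K = 5 + 184 = 189)
w(l, a) = a + a*(9 + l)
1/w(1297 - 1*76, K) = 1/(189*(10 + (1297 - 1*76))) = 1/(189*(10 + (1297 - 76))) = 1/(189*(10 + 1221)) = 1/(189*1231) = 1/232659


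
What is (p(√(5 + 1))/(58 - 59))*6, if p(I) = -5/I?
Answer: 5*√6 ≈ 12.247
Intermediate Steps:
(p(√(5 + 1))/(58 - 59))*6 = ((-5/√(5 + 1))/(58 - 59))*6 = ((-5*√6/6)/(-1))*6 = -(-5)*√6/6*6 = (5*√6/6)*6 = 5*√6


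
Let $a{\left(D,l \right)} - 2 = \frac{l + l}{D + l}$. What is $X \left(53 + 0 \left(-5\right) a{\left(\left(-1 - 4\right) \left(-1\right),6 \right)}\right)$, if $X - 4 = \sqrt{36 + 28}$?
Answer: $636$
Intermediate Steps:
$a{\left(D,l \right)} = 2 + \frac{2 l}{D + l}$ ($a{\left(D,l \right)} = 2 + \frac{l + l}{D + l} = 2 + \frac{2 l}{D + l}$)
$X = 12$ ($X = 4 + \sqrt{36 + 28} = 4 + \sqrt{64} = 4 + 8 = 12$)
$X \left(53 + 0 \left(-5\right) a{\left(\left(-1 - 4\right) \left(-1\right),6 \right)}\right) = 12 \left(53 + 0 \left(-5\right) \frac{2 \left(\left(-1 - 4\right) \left(-1\right) + 2 \cdot 6\right)}{\left(-1 - 4\right) \left(-1\right) + 6}\right) = 12 \left(53 + 0 \frac{2 \left(\left(-5\right) \left(-1\right) + 12\right)}{\left(-5\right) \left(-1\right) + 6}\right) = 12 \left(53 + 0 \frac{2 \left(5 + 12\right)}{5 + 6}\right) = 12 \left(53 + 0 \cdot 2 \cdot \frac{1}{11} \cdot 17\right) = 12 \left(53 + 0 \cdot \frac{34}{11}\right) = 12 \left(53 + 0\right) = 12 \cdot 53 = 636$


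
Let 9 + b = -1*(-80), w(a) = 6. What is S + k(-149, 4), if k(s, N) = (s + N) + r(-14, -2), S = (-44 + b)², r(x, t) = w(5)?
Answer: 590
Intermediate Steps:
b = 71 (b = -9 - 1*(-80) = -9 + 80 = 71)
r(x, t) = 6
S = 729 (S = (-44 + 71)² = 27² = 729)
k(s, N) = 6 + N + s (k(s, N) = (s + N) + 6 = (N + s) + 6 = 6 + N + s)
S + k(-149, 4) = 729 + (6 + 4 - 149) = 729 - 139 = 590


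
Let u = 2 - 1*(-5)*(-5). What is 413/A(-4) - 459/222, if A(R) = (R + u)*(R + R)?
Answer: -1243/7992 ≈ -0.15553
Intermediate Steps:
u = -23 (u = 2 + 5*(-5) = 2 - 25 = -23)
A(R) = 2*R*(-23 + R) (A(R) = (R - 23)*(R + R) = (-23 + R)*(2*R) = 2*R*(-23 + R))
413/A(-4) - 459/222 = 413/((2*(-4)*(-23 - 4))) - 459/222 = 413/((2*(-4)*(-27))) - 459*1/222 = 413/216 - 153/74 = -1243/7992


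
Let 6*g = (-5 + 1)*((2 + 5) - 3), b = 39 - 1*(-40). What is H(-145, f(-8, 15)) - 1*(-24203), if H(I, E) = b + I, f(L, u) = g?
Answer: 24137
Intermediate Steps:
b = 79 (b = 39 + 40 = 79)
g = -8/3 (g = ((-5 + 1)*((2 + 5) - 3))/6 = (-4*(7 - 3))/6 = (-4*4)/6 = (1/6)*(-16) = -8/3 ≈ -2.6667)
f(L, u) = -8/3
H(I, E) = 79 + I
H(-145, f(-8, 15)) - 1*(-24203) = (79 - 145) - 1*(-24203) = -66 + 24203 = 24137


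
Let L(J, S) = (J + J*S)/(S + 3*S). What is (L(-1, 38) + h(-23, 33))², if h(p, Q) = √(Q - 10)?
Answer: 532913/23104 - 39*√23/76 ≈ 20.605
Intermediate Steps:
L(J, S) = (J + J*S)/(4*S) (L(J, S) = (J + J*S)/((4*S)) = (J + J*S)*(1/(4*S)) = (J + J*S)/(4*S))
h(p, Q) = √(-10 + Q)
(L(-1, 38) + h(-23, 33))² = ((¼)*(-1)*(1 + 38)/38 + √(-10 + 33))² = ((¼)*(-1)*(1/38)*39 + √23)² = (-39/152 + √23)²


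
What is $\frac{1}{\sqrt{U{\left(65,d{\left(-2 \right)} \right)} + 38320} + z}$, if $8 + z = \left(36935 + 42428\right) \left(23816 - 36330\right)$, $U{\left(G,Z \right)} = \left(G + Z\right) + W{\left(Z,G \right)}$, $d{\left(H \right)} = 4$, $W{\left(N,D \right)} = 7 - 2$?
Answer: $- \frac{165524765}{164390686969824951} - \frac{\sqrt{474}}{109593791313216634} \approx -1.0069 \cdot 10^{-9}$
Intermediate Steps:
$W{\left(N,D \right)} = 5$
$U{\left(G,Z \right)} = 5 + G + Z$ ($U{\left(G,Z \right)} = \left(G + Z\right) + 5 = 5 + G + Z$)
$z = -993148590$ ($z = -8 + \left(36935 + 42428\right) \left(23816 - 36330\right) = -8 + 79363 \left(-12514\right) = -8 - 993148582 = -993148590$)
$\frac{1}{\sqrt{U{\left(65,d{\left(-2 \right)} \right)} + 38320} + z} = \frac{1}{\sqrt{\left(5 + 65 + 4\right) + 38320} - 993148590} = \frac{1}{\sqrt{74 + 38320} - 993148590} = \frac{1}{\sqrt{38394} - 993148590} = \frac{1}{9 \sqrt{474} - 993148590} = \frac{1}{-993148590 + 9 \sqrt{474}}$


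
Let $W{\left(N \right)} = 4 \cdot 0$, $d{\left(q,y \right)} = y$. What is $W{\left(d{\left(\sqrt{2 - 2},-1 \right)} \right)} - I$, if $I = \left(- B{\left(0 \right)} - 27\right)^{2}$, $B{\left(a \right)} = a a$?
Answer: $-729$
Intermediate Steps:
$B{\left(a \right)} = a^{2}$
$W{\left(N \right)} = 0$
$I = 729$ ($I = \left(- 0^{2} - 27\right)^{2} = \left(\left(-1\right) 0 - 27\right)^{2} = \left(0 - 27\right)^{2} = \left(-27\right)^{2} = 729$)
$W{\left(d{\left(\sqrt{2 - 2},-1 \right)} \right)} - I = 0 - 729 = -729$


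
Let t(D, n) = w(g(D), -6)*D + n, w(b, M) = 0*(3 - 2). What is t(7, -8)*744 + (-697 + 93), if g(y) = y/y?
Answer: -6556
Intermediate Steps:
g(y) = 1
w(b, M) = 0 (w(b, M) = 0*1 = 0)
t(D, n) = n (t(D, n) = 0*D + n = 0 + n = n)
t(7, -8)*744 + (-697 + 93) = -8*744 + (-697 + 93) = -5952 - 604 = -6556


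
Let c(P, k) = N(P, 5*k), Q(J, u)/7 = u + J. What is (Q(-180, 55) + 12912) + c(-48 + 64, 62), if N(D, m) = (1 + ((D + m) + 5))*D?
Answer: 17349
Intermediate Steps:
Q(J, u) = 7*J + 7*u (Q(J, u) = 7*(u + J) = 7*(J + u) = 7*J + 7*u)
N(D, m) = D*(6 + D + m) (N(D, m) = (1 + (5 + D + m))*D = (6 + D + m)*D = D*(6 + D + m))
c(P, k) = P*(6 + P + 5*k)
(Q(-180, 55) + 12912) + c(-48 + 64, 62) = ((7*(-180) + 7*55) + 12912) + (-48 + 64)*(6 + (-48 + 64) + 5*62) = ((-1260 + 385) + 12912) + 16*(6 + 16 + 310) = (-875 + 12912) + 16*332 = 12037 + 5312 = 17349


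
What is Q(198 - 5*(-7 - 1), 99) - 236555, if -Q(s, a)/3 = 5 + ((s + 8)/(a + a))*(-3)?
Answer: -2602147/11 ≈ -2.3656e+5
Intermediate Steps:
Q(s, a) = -15 + 9*(8 + s)/(2*a) (Q(s, a) = -3*(5 + ((s + 8)/(a + a))*(-3)) = -3*(5 + ((8 + s)/((2*a)))*(-3)) = -3*(5 + ((8 + s)*(1/(2*a)))*(-3)) = -3*(5 + ((8 + s)/(2*a))*(-3)) = -3*(5 - 3*(8 + s)/(2*a)) = -15 + 9*(8 + s)/(2*a))
Q(198 - 5*(-7 - 1), 99) - 236555 = (3/2)*(24 - 10*99 + 3*(198 - 5*(-7 - 1)))/99 - 236555 = (3/2)*(1/99)*(24 - 990 + 3*(198 - 5*(-8))) - 236555 = (3/2)*(1/99)*(24 - 990 + 3*(198 + 40)) - 236555 = (3/2)*(1/99)*(24 - 990 + 3*238) - 236555 = (3/2)*(1/99)*(24 - 990 + 714) - 236555 = (3/2)*(1/99)*(-252) - 236555 = -42/11 - 236555 = -2602147/11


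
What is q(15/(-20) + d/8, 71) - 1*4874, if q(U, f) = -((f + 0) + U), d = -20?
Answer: -19767/4 ≈ -4941.8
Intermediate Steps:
q(U, f) = -U - f (q(U, f) = -(f + U) = -(U + f) = -U - f)
q(15/(-20) + d/8, 71) - 1*4874 = (-(15/(-20) - 20/8) - 1*71) - 1*4874 = (-(15*(-1/20) - 20*⅛) - 71) - 4874 = (-(-¾ - 5/2) - 71) - 4874 = (-1*(-13/4) - 71) - 4874 = (13/4 - 71) - 4874 = -271/4 - 4874 = -19767/4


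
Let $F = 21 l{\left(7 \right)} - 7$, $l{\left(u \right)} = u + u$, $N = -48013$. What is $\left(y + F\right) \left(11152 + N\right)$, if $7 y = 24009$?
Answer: $- \frac{959049498}{7} \approx -1.3701 \cdot 10^{8}$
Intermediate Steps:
$y = \frac{24009}{7}$ ($y = \frac{1}{7} \cdot 24009 = \frac{24009}{7} \approx 3429.9$)
$l{\left(u \right)} = 2 u$
$F = 287$ ($F = 21 \cdot 2 \cdot 7 - 7 = 21 \cdot 14 - 7 = 294 - 7 = 287$)
$\left(y + F\right) \left(11152 + N\right) = \left(\frac{24009}{7} + 287\right) \left(11152 - 48013\right) = \frac{26018}{7} \left(-36861\right) = - \frac{959049498}{7}$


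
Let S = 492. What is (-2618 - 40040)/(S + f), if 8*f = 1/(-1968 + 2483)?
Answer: -175750960/2027041 ≈ -86.703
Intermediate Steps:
f = 1/4120 (f = 1/(8*(-1968 + 2483)) = (⅛)/515 = (⅛)*(1/515) = 1/4120 ≈ 0.00024272)
(-2618 - 40040)/(S + f) = (-2618 - 40040)/(492 + 1/4120) = -42658/2027041/4120 = -42658*4120/2027041 = -175750960/2027041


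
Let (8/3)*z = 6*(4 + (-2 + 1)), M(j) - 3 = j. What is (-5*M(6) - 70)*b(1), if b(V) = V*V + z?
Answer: -3565/4 ≈ -891.25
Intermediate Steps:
M(j) = 3 + j
z = 27/4 (z = 3*(6*(4 + (-2 + 1)))/8 = 3*(6*(4 - 1))/8 = 3*(6*3)/8 = (3/8)*18 = 27/4 ≈ 6.7500)
b(V) = 27/4 + V² (b(V) = V*V + 27/4 = V² + 27/4 = 27/4 + V²)
(-5*M(6) - 70)*b(1) = (-5*(3 + 6) - 70)*(27/4 + 1²) = (-5*9 - 70)*(27/4 + 1) = (-45 - 70)*(31/4) = -115*31/4 = -3565/4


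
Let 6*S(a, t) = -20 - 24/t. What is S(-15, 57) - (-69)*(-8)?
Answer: -31658/57 ≈ -555.40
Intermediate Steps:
S(a, t) = -10/3 - 4/t (S(a, t) = (-20 - 24/t)/6 = -10/3 - 4/t)
S(-15, 57) - (-69)*(-8) = (-10/3 - 4/57) - (-69)*(-8) = (-10/3 - 4*1/57) - 1*552 = (-10/3 - 4/57) - 552 = -194/57 - 552 = -31658/57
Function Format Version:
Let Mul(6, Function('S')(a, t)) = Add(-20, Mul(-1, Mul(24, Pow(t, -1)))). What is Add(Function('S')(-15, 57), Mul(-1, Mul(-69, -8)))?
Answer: Rational(-31658, 57) ≈ -555.40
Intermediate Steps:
Function('S')(a, t) = Add(Rational(-10, 3), Mul(-4, Pow(t, -1))) (Function('S')(a, t) = Mul(Rational(1, 6), Add(-20, Mul(-1, Mul(24, Pow(t, -1))))) = Mul(Rational(1, 6), Add(-20, Mul(-24, Pow(t, -1)))) = Add(Rational(-10, 3), Mul(-4, Pow(t, -1))))
Add(Function('S')(-15, 57), Mul(-1, Mul(-69, -8))) = Add(Add(Rational(-10, 3), Mul(-4, Pow(57, -1))), Mul(-1, Mul(-69, -8))) = Add(Add(Rational(-10, 3), Mul(-4, Rational(1, 57))), Mul(-1, 552)) = Add(Add(Rational(-10, 3), Rational(-4, 57)), -552) = Add(Rational(-194, 57), -552) = Rational(-31658, 57)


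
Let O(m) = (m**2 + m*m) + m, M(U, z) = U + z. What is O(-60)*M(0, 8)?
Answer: 57120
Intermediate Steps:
O(m) = m + 2*m**2 (O(m) = (m**2 + m**2) + m = 2*m**2 + m = m + 2*m**2)
O(-60)*M(0, 8) = (-60*(1 + 2*(-60)))*(0 + 8) = -60*(1 - 120)*8 = -60*(-119)*8 = 7140*8 = 57120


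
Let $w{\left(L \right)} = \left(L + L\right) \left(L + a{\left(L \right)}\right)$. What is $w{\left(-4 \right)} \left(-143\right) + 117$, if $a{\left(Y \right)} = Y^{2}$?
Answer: $13845$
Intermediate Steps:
$w{\left(L \right)} = 2 L \left(L + L^{2}\right)$ ($w{\left(L \right)} = \left(L + L\right) \left(L + L^{2}\right) = 2 L \left(L + L^{2}\right)$)
$w{\left(-4 \right)} \left(-143\right) + 117 = 2 \left(-4\right)^{2} \left(1 - 4\right) \left(-143\right) + 117 = 2 \cdot 16 \left(-3\right) \left(-143\right) + 117 = \left(-96\right) \left(-143\right) + 117 = 13728 + 117 = 13845$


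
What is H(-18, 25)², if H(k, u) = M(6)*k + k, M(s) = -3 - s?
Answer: 20736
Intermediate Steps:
H(k, u) = -8*k (H(k, u) = (-3 - 1*6)*k + k = (-3 - 6)*k + k = -9*k + k = -8*k)
H(-18, 25)² = (-8*(-18))² = 144² = 20736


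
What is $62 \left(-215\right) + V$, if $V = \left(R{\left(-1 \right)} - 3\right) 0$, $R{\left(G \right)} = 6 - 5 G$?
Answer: $-13330$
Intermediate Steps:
$V = 0$ ($V = \left(\left(6 - -5\right) - 3\right) 0 = \left(\left(6 + 5\right) - 3\right) 0 = \left(11 - 3\right) 0 = 8 \cdot 0 = 0$)
$62 \left(-215\right) + V = 62 \left(-215\right) + 0 = -13330 + 0 = -13330$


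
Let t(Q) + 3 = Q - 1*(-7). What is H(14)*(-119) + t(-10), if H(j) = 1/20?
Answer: -239/20 ≈ -11.950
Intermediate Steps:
t(Q) = 4 + Q (t(Q) = -3 + (Q - 1*(-7)) = -3 + (Q + 7) = -3 + (7 + Q) = 4 + Q)
H(j) = 1/20
H(14)*(-119) + t(-10) = (1/20)*(-119) + (4 - 10) = -119/20 - 6 = -239/20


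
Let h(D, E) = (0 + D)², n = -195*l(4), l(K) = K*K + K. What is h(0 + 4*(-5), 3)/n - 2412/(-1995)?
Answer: 28696/25935 ≈ 1.1065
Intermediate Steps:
l(K) = K + K² (l(K) = K² + K = K + K²)
n = -3900 (n = -780*(1 + 4) = -780*5 = -195*20 = -3900)
h(D, E) = D²
h(0 + 4*(-5), 3)/n - 2412/(-1995) = (0 + 4*(-5))²/(-3900) - 2412/(-1995) = (0 - 20)²*(-1/3900) - 2412*(-1/1995) = (-20)²*(-1/3900) + 804/665 = 400*(-1/3900) + 804/665 = -4/39 + 804/665 = 28696/25935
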